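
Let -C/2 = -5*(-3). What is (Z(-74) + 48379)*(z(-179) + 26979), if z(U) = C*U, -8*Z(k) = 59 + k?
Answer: 12520583403/8 ≈ 1.5651e+9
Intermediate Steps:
C = -30 (C = -(-10)*(-3) = -2*15 = -30)
Z(k) = -59/8 - k/8 (Z(k) = -(59 + k)/8 = -59/8 - k/8)
z(U) = -30*U
(Z(-74) + 48379)*(z(-179) + 26979) = ((-59/8 - 1/8*(-74)) + 48379)*(-30*(-179) + 26979) = ((-59/8 + 37/4) + 48379)*(5370 + 26979) = (15/8 + 48379)*32349 = (387047/8)*32349 = 12520583403/8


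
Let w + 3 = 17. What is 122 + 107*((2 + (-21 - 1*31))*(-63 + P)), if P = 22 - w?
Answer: 294372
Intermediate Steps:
w = 14 (w = -3 + 17 = 14)
P = 8 (P = 22 - 1*14 = 22 - 14 = 8)
122 + 107*((2 + (-21 - 1*31))*(-63 + P)) = 122 + 107*((2 + (-21 - 1*31))*(-63 + 8)) = 122 + 107*((2 + (-21 - 31))*(-55)) = 122 + 107*((2 - 52)*(-55)) = 122 + 107*(-50*(-55)) = 122 + 107*2750 = 122 + 294250 = 294372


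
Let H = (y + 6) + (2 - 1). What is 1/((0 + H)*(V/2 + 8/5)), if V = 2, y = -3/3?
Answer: 5/78 ≈ 0.064103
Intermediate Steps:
y = -1 (y = -3*⅓ = -1)
H = 6 (H = (-1 + 6) + (2 - 1) = 5 + 1 = 6)
1/((0 + H)*(V/2 + 8/5)) = 1/((0 + 6)*(2/2 + 8/5)) = 1/(6*(2*(½) + 8*(⅕))) = 1/(6*(1 + 8/5)) = 1/(6*(13/5)) = 1/(78/5) = 5/78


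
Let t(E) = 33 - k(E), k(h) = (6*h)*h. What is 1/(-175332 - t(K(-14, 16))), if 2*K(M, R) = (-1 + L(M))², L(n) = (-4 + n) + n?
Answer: 2/3207033 ≈ 6.2363e-7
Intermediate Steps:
L(n) = -4 + 2*n
k(h) = 6*h²
K(M, R) = (-5 + 2*M)²/2 (K(M, R) = (-1 + (-4 + 2*M))²/2 = (-5 + 2*M)²/2)
t(E) = 33 - 6*E²
1/(-175332 - t(K(-14, 16))) = 1/(-175332 - (33 - 6*(-5 + 2*(-14))⁴/4)) = 1/(-175332 - (33 - 6*(-5 - 28)⁴/4)) = 1/(-175332 - (33 - 6*((½)*(-33)²)²)) = 1/(-175332 - (33 - 6*((½)*1089)²)) = 1/(-175332 - (33 - 6*(1089/2)²)) = 1/(-175332 - (33 - 6*1185921/4)) = 1/(-175332 - (33 - 3557763/2)) = 1/(-175332 - 1*(-3557697/2)) = 1/(-175332 + 3557697/2) = 1/(3207033/2) = 2/3207033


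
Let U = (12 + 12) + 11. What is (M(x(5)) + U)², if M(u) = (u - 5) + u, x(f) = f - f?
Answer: 900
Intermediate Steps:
x(f) = 0
M(u) = -5 + 2*u (M(u) = (-5 + u) + u = -5 + 2*u)
U = 35 (U = 24 + 11 = 35)
(M(x(5)) + U)² = ((-5 + 2*0) + 35)² = ((-5 + 0) + 35)² = (-5 + 35)² = 30² = 900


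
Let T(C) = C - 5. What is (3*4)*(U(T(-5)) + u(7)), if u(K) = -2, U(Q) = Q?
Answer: -144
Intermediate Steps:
T(C) = -5 + C
(3*4)*(U(T(-5)) + u(7)) = (3*4)*((-5 - 5) - 2) = 12*(-10 - 2) = 12*(-12) = -144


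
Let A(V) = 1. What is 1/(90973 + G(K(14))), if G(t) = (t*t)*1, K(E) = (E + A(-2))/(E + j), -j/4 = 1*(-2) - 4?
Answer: 1444/131365237 ≈ 1.0992e-5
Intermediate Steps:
j = 24 (j = -4*(1*(-2) - 4) = -4*(-2 - 4) = -4*(-6) = 24)
K(E) = (1 + E)/(24 + E) (K(E) = (E + 1)/(E + 24) = (1 + E)/(24 + E))
G(t) = t² (G(t) = t²*1 = t²)
1/(90973 + G(K(14))) = 1/(90973 + ((1 + 14)/(24 + 14))²) = 1/(90973 + (15/38)²) = 1/(90973 + 225/1444) = 1/(131365237/1444) = 1444/131365237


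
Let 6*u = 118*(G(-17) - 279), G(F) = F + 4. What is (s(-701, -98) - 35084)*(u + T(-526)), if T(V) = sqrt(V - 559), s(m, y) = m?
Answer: 616503980/3 - 35785*I*sqrt(1085) ≈ 2.055e+8 - 1.1787e+6*I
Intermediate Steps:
G(F) = 4 + F
T(V) = sqrt(-559 + V)
u = -17228/3 (u = (118*((4 - 17) - 279))/6 = (118*(-13 - 279))/6 = (118*(-292))/6 = (1/6)*(-34456) = -17228/3 ≈ -5742.7)
(s(-701, -98) - 35084)*(u + T(-526)) = (-701 - 35084)*(-17228/3 + sqrt(-559 - 526)) = -35785*(-17228/3 + sqrt(-1085)) = -35785*(-17228/3 + I*sqrt(1085)) = 616503980/3 - 35785*I*sqrt(1085)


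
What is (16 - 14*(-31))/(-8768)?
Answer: -225/4384 ≈ -0.051323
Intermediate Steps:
(16 - 14*(-31))/(-8768) = (16 + 434)*(-1/8768) = 450*(-1/8768) = -225/4384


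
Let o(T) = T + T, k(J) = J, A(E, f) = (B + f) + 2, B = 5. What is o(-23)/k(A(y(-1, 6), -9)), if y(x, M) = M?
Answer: 23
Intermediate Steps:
A(E, f) = 7 + f (A(E, f) = (5 + f) + 2 = 7 + f)
o(T) = 2*T
o(-23)/k(A(y(-1, 6), -9)) = (2*(-23))/(7 - 9) = -46/(-2) = -46*(-½) = 23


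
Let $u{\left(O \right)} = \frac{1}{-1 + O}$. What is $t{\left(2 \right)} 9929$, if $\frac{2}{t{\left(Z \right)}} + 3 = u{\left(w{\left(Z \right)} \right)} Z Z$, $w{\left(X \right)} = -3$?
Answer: $- \frac{9929}{2} \approx -4964.5$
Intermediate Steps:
$t{\left(Z \right)} = \frac{2}{-3 - \frac{Z^{2}}{4}}$ ($t{\left(Z \right)} = \frac{2}{-3 + \frac{Z Z}{-1 - 3}} = \frac{2}{-3 + \frac{Z^{2}}{-4}} = \frac{2}{-3 - \frac{Z^{2}}{4}}$)
$t{\left(2 \right)} 9929 = - \frac{8}{12 + 2^{2}} \cdot 9929 = - \frac{8}{12 + 4} \cdot 9929 = - \frac{8}{16} \cdot 9929 = \left(-8\right) \frac{1}{16} \cdot 9929 = \left(- \frac{1}{2}\right) 9929 = - \frac{9929}{2}$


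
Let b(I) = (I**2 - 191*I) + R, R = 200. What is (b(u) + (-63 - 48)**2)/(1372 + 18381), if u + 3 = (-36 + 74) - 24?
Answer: 10541/19753 ≈ 0.53364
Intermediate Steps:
u = 11 (u = -3 + ((-36 + 74) - 24) = -3 + (38 - 24) = -3 + 14 = 11)
b(I) = 200 + I**2 - 191*I (b(I) = (I**2 - 191*I) + 200 = 200 + I**2 - 191*I)
(b(u) + (-63 - 48)**2)/(1372 + 18381) = ((200 + 11**2 - 191*11) + (-63 - 48)**2)/(1372 + 18381) = ((200 + 121 - 2101) + (-111)**2)/19753 = (-1780 + 12321)*(1/19753) = 10541*(1/19753) = 10541/19753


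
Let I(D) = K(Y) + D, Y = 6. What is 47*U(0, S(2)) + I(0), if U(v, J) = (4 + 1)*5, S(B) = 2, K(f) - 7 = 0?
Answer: 1182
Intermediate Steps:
K(f) = 7 (K(f) = 7 + 0 = 7)
U(v, J) = 25 (U(v, J) = 5*5 = 25)
I(D) = 7 + D
47*U(0, S(2)) + I(0) = 47*25 + (7 + 0) = 1175 + 7 = 1182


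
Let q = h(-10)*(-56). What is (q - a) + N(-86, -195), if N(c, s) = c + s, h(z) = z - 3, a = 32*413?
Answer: -12769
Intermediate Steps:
a = 13216
h(z) = -3 + z
q = 728 (q = (-3 - 10)*(-56) = -13*(-56) = 728)
(q - a) + N(-86, -195) = (728 - 1*13216) + (-86 - 195) = (728 - 13216) - 281 = -12488 - 281 = -12769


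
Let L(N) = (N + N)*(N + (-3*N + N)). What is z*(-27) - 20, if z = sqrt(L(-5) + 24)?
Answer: -20 - 27*I*sqrt(26) ≈ -20.0 - 137.67*I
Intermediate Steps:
L(N) = -2*N**2 (L(N) = (2*N)*(N - 2*N) = (2*N)*(-N) = -2*N**2)
z = I*sqrt(26) (z = sqrt(-2*(-5)**2 + 24) = sqrt(-2*25 + 24) = sqrt(-50 + 24) = sqrt(-26) = I*sqrt(26) ≈ 5.099*I)
z*(-27) - 20 = (I*sqrt(26))*(-27) - 20 = -27*I*sqrt(26) - 20 = -20 - 27*I*sqrt(26)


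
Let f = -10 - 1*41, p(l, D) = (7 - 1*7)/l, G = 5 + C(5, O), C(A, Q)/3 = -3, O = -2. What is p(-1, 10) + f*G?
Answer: 204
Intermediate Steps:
C(A, Q) = -9 (C(A, Q) = 3*(-3) = -9)
G = -4 (G = 5 - 9 = -4)
p(l, D) = 0 (p(l, D) = (7 - 7)/l = 0/l = 0)
f = -51 (f = -10 - 41 = -51)
p(-1, 10) + f*G = 0 - 51*(-4) = 0 + 204 = 204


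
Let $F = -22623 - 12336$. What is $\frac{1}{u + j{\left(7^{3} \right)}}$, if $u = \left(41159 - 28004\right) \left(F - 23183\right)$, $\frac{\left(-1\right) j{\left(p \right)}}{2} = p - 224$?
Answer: $- \frac{1}{764858248} \approx -1.3074 \cdot 10^{-9}$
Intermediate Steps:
$F = -34959$ ($F = -22623 - 12336 = -34959$)
$j{\left(p \right)} = 448 - 2 p$ ($j{\left(p \right)} = - 2 \left(p - 224\right) = - 2 \left(-224 + p\right) = 448 - 2 p$)
$u = -764858010$ ($u = \left(41159 - 28004\right) \left(-34959 - 23183\right) = 13155 \left(-58142\right) = -764858010$)
$\frac{1}{u + j{\left(7^{3} \right)}} = \frac{1}{-764858010 + \left(448 - 2 \cdot 7^{3}\right)} = \frac{1}{-764858010 + \left(448 - 686\right)} = \frac{1}{-764858010 - 238} = \frac{1}{-764858248} = - \frac{1}{764858248}$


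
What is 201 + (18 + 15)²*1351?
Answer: 1471440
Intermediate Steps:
201 + (18 + 15)²*1351 = 201 + 33²*1351 = 201 + 1089*1351 = 201 + 1471239 = 1471440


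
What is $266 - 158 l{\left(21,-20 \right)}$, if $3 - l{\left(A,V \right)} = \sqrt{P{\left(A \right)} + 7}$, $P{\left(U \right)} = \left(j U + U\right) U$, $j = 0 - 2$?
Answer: $-208 + 158 i \sqrt{434} \approx -208.0 + 3291.6 i$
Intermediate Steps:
$j = -2$ ($j = 0 - 2 = -2$)
$P{\left(U \right)} = - U^{2}$ ($P{\left(U \right)} = \left(- 2 U + U\right) U = - U U = - U^{2}$)
$l{\left(A,V \right)} = 3 - \sqrt{7 - A^{2}}$ ($l{\left(A,V \right)} = 3 - \sqrt{- A^{2} + 7} = 3 - \sqrt{7 - A^{2}}$)
$266 - 158 l{\left(21,-20 \right)} = 266 - 158 \left(3 - \sqrt{7 - 21^{2}}\right) = 266 - 158 \left(3 - \sqrt{7 - 441}\right) = 266 - 158 \left(3 - \sqrt{-434}\right) = 266 - 158 \left(3 - i \sqrt{434}\right) = 266 - \left(474 - 158 i \sqrt{434}\right) = -208 + 158 i \sqrt{434}$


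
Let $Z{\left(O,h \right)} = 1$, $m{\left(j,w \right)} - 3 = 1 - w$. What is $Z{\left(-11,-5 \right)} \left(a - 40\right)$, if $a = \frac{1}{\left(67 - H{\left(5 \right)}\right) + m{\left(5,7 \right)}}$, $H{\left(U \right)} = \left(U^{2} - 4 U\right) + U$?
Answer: $- \frac{2159}{54} \approx -39.982$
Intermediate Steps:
$m{\left(j,w \right)} = 4 - w$ ($m{\left(j,w \right)} = 3 - \left(-1 + w\right) = 4 - w$)
$H{\left(U \right)} = U^{2} - 3 U$
$a = \frac{1}{54}$ ($a = \frac{1}{\left(67 - 5 \left(-3 + 5\right)\right) + \left(4 - 7\right)} = \frac{1}{\left(67 - 5 \cdot 2\right) + \left(4 - 7\right)} = \frac{1}{\left(67 - 10\right) - 3} = \frac{1}{57 - 3} = \frac{1}{54} \approx 0.018519$)
$Z{\left(-11,-5 \right)} \left(a - 40\right) = 1 \left(\frac{1}{54} - 40\right) = 1 \left(- \frac{2159}{54}\right) = - \frac{2159}{54}$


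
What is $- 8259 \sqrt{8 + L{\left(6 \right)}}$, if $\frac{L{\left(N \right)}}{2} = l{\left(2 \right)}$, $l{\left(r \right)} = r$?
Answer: $- 16518 \sqrt{3} \approx -28610.0$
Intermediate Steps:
$L{\left(N \right)} = 4$ ($L{\left(N \right)} = 2 \cdot 2 = 4$)
$- 8259 \sqrt{8 + L{\left(6 \right)}} = - 8259 \sqrt{8 + 4} = - 8259 \sqrt{12} = - 8259 \cdot 2 \sqrt{3} = - 16518 \sqrt{3}$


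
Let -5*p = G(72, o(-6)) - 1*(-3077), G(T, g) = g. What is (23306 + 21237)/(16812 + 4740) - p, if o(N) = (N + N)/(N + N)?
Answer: 66559771/107760 ≈ 617.67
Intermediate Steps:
o(N) = 1 (o(N) = (2*N)/((2*N)) = (2*N)*(1/(2*N)) = 1)
p = -3078/5 (p = -(1 - 1*(-3077))/5 = -(1 + 3077)/5 = -⅕*3078 = -3078/5 ≈ -615.60)
(23306 + 21237)/(16812 + 4740) - p = (23306 + 21237)/(16812 + 4740) - 1*(-3078/5) = 44543/21552 + 3078/5 = 66559771/107760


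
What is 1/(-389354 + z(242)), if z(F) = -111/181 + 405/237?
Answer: -14299/5567357180 ≈ -2.5684e-6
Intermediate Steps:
z(F) = 15666/14299 (z(F) = -111*1/181 + 405*(1/237) = -111/181 + 135/79 = 15666/14299)
1/(-389354 + z(242)) = 1/(-389354 + 15666/14299) = 1/(-5567357180/14299) = -14299/5567357180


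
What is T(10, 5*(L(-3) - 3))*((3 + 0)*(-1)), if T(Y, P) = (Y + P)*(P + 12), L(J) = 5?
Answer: -1320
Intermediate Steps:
T(Y, P) = (12 + P)*(P + Y) (T(Y, P) = (P + Y)*(12 + P) = (12 + P)*(P + Y))
T(10, 5*(L(-3) - 3))*((3 + 0)*(-1)) = ((5*(5 - 3))² + 12*(5*(5 - 3)) + 12*10 + (5*(5 - 3))*10)*((3 + 0)*(-1)) = ((5*2)² + 12*(5*2) + 120 + (5*2)*10)*(3*(-1)) = (10² + 12*10 + 120 + 10*10)*(-3) = (100 + 120 + 120 + 100)*(-3) = 440*(-3) = -1320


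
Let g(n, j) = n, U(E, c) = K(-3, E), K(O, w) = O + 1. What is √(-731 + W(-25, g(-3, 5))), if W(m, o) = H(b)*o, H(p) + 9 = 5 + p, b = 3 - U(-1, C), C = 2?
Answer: I*√734 ≈ 27.092*I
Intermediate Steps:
K(O, w) = 1 + O
U(E, c) = -2 (U(E, c) = 1 - 3 = -2)
b = 5 (b = 3 - 1*(-2) = 3 + 2 = 5)
H(p) = -4 + p (H(p) = -9 + (5 + p) = -4 + p)
W(m, o) = o (W(m, o) = (-4 + 5)*o = 1*o = o)
√(-731 + W(-25, g(-3, 5))) = √(-731 - 3) = √(-734) = I*√734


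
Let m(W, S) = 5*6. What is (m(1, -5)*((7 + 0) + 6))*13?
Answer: 5070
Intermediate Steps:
m(W, S) = 30
(m(1, -5)*((7 + 0) + 6))*13 = (30*((7 + 0) + 6))*13 = (30*(7 + 6))*13 = (30*13)*13 = 390*13 = 5070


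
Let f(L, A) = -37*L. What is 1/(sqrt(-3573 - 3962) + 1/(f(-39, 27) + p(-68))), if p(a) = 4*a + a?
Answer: 1103/9167148816 - 1216609*I*sqrt(7535)/9167148816 ≈ 1.2032e-7 - 0.01152*I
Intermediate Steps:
p(a) = 5*a
1/(sqrt(-3573 - 3962) + 1/(f(-39, 27) + p(-68))) = 1/(sqrt(-3573 - 3962) + 1/(-37*(-39) + 5*(-68))) = 1/(sqrt(-7535) + 1/(1443 - 340)) = 1/(I*sqrt(7535) + 1/1103) = 1/(1/1103 + I*sqrt(7535))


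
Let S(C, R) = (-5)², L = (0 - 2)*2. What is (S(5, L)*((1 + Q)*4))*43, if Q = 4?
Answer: 21500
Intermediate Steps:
L = -4 (L = -2*2 = -4)
S(C, R) = 25
(S(5, L)*((1 + Q)*4))*43 = (25*((1 + 4)*4))*43 = (25*(5*4))*43 = (25*20)*43 = 500*43 = 21500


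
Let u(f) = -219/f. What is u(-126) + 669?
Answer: 28171/42 ≈ 670.74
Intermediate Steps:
u(-126) + 669 = -219/(-126) + 669 = -219*(-1/126) + 669 = 73/42 + 669 = 28171/42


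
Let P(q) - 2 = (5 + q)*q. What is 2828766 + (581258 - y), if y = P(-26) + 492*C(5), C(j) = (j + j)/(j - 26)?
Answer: 23867972/7 ≈ 3.4097e+6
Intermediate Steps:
P(q) = 2 + q*(5 + q) (P(q) = 2 + (5 + q)*q = 2 + q*(5 + q))
C(j) = 2*j/(-26 + j) (C(j) = (2*j)/(-26 + j) = 2*j/(-26 + j))
y = 2196/7 (y = (2 + (-26)² + 5*(-26)) + 492*(2*5/(-26 + 5)) = (2 + 676 - 130) + 492*(2*5/(-21)) = 548 + 492*(2*5*(-1/21)) = 548 + 492*(-10/21) = 548 - 1640/7 = 2196/7 ≈ 313.71)
2828766 + (581258 - y) = 2828766 + (581258 - 1*2196/7) = 2828766 + (581258 - 2196/7) = 2828766 + 4066610/7 = 23867972/7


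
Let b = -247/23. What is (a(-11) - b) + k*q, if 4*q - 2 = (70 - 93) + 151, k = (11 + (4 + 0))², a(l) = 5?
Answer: 337099/46 ≈ 7328.2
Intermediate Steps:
b = -247/23 (b = -247*1/23 = -247/23 ≈ -10.739)
k = 225 (k = (11 + 4)² = 15² = 225)
q = 65/2 (q = ½ + ((70 - 93) + 151)/4 = ½ + (-23 + 151)/4 = ½ + (¼)*128 = ½ + 32 = 65/2 ≈ 32.500)
(a(-11) - b) + k*q = (5 - 1*(-247/23)) + 225*(65/2) = (5 + 247/23) + 14625/2 = 362/23 + 14625/2 = 337099/46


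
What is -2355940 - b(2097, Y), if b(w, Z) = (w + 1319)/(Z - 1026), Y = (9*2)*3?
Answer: -572492566/243 ≈ -2.3559e+6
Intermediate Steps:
Y = 54 (Y = 18*3 = 54)
b(w, Z) = (1319 + w)/(-1026 + Z)
-2355940 - b(2097, Y) = -2355940 - (1319 + 2097)/(-1026 + 54) = -2355940 - 3416/(-972) = -2355940 - (-1)*3416/972 = -2355940 - 1*(-854/243) = -2355940 + 854/243 = -572492566/243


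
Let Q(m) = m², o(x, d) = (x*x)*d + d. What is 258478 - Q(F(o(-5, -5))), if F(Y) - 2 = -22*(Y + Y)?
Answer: -32482806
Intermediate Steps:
o(x, d) = d + d*x² (o(x, d) = x²*d + d = d*x² + d = d + d*x²)
F(Y) = 2 - 44*Y (F(Y) = 2 - 22*(Y + Y) = 2 - 44*Y)
258478 - Q(F(o(-5, -5))) = 258478 - (2 - (-220)*(1 + (-5)²))² = 258478 - (2 - (-220)*(1 + 25))² = 258478 - (2 - (-220)*26)² = 258478 - (2 - 44*(-130))² = 258478 - (2 + 5720)² = 258478 - 1*5722² = 258478 - 1*32741284 = 258478 - 32741284 = -32482806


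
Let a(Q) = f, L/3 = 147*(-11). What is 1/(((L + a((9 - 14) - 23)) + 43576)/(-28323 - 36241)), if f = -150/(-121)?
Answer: -7812244/4685875 ≈ -1.6672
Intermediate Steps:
L = -4851 (L = 3*(147*(-11)) = 3*(-1617) = -4851)
f = 150/121 (f = -150*(-1/121) = 150/121 ≈ 1.2397)
a(Q) = 150/121
1/(((L + a((9 - 14) - 23)) + 43576)/(-28323 - 36241)) = 1/(((-4851 + 150/121) + 43576)/(-28323 - 36241)) = 1/((-586821/121 + 43576)/(-64564)) = 1/((4685875/121)*(-1/64564)) = 1/(-4685875/7812244) = -7812244/4685875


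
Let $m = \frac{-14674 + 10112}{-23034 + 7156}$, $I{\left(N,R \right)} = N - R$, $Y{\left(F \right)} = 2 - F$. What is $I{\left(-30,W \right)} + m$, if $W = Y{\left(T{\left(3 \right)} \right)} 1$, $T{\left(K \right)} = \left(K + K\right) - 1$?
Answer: $- \frac{212072}{7939} \approx -26.713$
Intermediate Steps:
$T{\left(K \right)} = -1 + 2 K$ ($T{\left(K \right)} = 2 K - 1 = -1 + 2 K$)
$W = -3$ ($W = \left(2 - \left(-1 + 2 \cdot 3\right)\right) 1 = \left(2 - \left(-1 + 6\right)\right) 1 = \left(2 - 5\right) 1 = \left(-3\right) 1 = -3$)
$m = \frac{2281}{7939}$ ($m = - \frac{4562}{-15878} = \left(-4562\right) \left(- \frac{1}{15878}\right) = \frac{2281}{7939} \approx 0.28732$)
$I{\left(-30,W \right)} + m = \left(-30 - -3\right) + \frac{2281}{7939} = \left(-30 + 3\right) + \frac{2281}{7939} = -27 + \frac{2281}{7939} = - \frac{212072}{7939}$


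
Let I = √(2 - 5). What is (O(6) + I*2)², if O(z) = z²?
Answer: 1284 + 144*I*√3 ≈ 1284.0 + 249.42*I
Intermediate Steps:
I = I*√3 (I = √(-3) = I*√3 ≈ 1.732*I)
(O(6) + I*2)² = (6² + (I*√3)*2)² = (36 + 2*I*√3)²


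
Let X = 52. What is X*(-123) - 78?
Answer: -6474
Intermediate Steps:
X*(-123) - 78 = 52*(-123) - 78 = -6396 - 78 = -6474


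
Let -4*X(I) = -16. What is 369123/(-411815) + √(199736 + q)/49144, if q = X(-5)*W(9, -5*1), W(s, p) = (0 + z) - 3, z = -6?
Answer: -369123/411815 + 5*√1997/24572 ≈ -0.88724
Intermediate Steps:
W(s, p) = -9 (W(s, p) = (0 - 6) - 3 = -6 - 3 = -9)
X(I) = 4 (X(I) = -¼*(-16) = 4)
q = -36 (q = 4*(-9) = -36)
369123/(-411815) + √(199736 + q)/49144 = 369123/(-411815) + √(199736 - 36)/49144 = 369123*(-1/411815) + √199700*(1/49144) = -369123/411815 + (10*√1997)*(1/49144) = -369123/411815 + 5*√1997/24572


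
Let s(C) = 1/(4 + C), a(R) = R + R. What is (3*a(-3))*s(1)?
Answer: -18/5 ≈ -3.6000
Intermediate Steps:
a(R) = 2*R
(3*a(-3))*s(1) = (3*(2*(-3)))/(4 + 1) = (3*(-6))/5 = -18*⅕ = -18/5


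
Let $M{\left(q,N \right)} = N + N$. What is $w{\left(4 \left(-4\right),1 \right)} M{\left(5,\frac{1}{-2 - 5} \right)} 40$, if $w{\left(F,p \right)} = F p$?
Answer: $\frac{1280}{7} \approx 182.86$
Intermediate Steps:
$M{\left(q,N \right)} = 2 N$
$w{\left(4 \left(-4\right),1 \right)} M{\left(5,\frac{1}{-2 - 5} \right)} 40 = 4 \left(-4\right) 1 \frac{2}{-2 - 5} \cdot 40 = \left(-16\right) 1 \frac{2}{-7} \cdot 40 = - 16 \cdot 2 \left(- \frac{1}{7}\right) 40 = \left(-16\right) \left(- \frac{2}{7}\right) 40 = \frac{32}{7} \cdot 40 = \frac{1280}{7}$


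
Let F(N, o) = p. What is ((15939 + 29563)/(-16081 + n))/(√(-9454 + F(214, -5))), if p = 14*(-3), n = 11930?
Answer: 22751*I*√2374/9854474 ≈ 0.11249*I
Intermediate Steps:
p = -42
F(N, o) = -42
((15939 + 29563)/(-16081 + n))/(√(-9454 + F(214, -5))) = ((15939 + 29563)/(-16081 + 11930))/(√(-9454 - 42)) = (45502/(-4151))/(√(-9496)) = (45502*(-1/4151))/((2*I*√2374)) = -(-22751)*I*√2374/9854474 = 22751*I*√2374/9854474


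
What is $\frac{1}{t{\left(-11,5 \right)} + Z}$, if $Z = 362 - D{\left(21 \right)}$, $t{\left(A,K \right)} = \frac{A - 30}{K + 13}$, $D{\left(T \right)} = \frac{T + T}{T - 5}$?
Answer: $\frac{72}{25711} \approx 0.0028004$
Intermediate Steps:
$D{\left(T \right)} = \frac{2 T}{-5 + T}$
$t{\left(A,K \right)} = \frac{-30 + A}{13 + K}$
$Z = \frac{2875}{8}$ ($Z = 362 - 2 \cdot 21 \frac{1}{-5 + 21} = 362 - 2 \cdot 21 \cdot \frac{1}{16} = 362 - \frac{21}{8} = \frac{2875}{8} \approx 359.38$)
$\frac{1}{t{\left(-11,5 \right)} + Z} = \frac{1}{\frac{-30 - 11}{13 + 5} + \frac{2875}{8}} = \frac{1}{\frac{1}{18} \left(-41\right) + \frac{2875}{8}} = \frac{1}{- \frac{41}{18} + \frac{2875}{8}} = \frac{1}{\frac{25711}{72}} = \frac{72}{25711}$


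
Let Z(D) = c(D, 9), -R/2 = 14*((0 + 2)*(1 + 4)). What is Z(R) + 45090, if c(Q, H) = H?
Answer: 45099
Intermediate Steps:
R = -280 (R = -28*(0 + 2)*(1 + 4) = -28*2*5 = -28*10 = -2*140 = -280)
Z(D) = 9
Z(R) + 45090 = 9 + 45090 = 45099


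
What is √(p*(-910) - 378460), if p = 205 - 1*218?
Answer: 11*I*√3030 ≈ 605.5*I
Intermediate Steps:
p = -13 (p = 205 - 218 = -13)
√(p*(-910) - 378460) = √(-13*(-910) - 378460) = √(11830 - 378460) = √(-366630) = 11*I*√3030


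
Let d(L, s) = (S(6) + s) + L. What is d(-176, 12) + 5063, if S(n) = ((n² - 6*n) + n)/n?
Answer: 4900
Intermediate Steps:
S(n) = (n² - 5*n)/n
d(L, s) = 1 + L + s (d(L, s) = ((-5 + 6) + s) + L = (1 + s) + L = 1 + L + s)
d(-176, 12) + 5063 = (1 - 176 + 12) + 5063 = -163 + 5063 = 4900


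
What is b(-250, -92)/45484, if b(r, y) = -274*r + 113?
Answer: 68613/45484 ≈ 1.5085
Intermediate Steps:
b(r, y) = 113 - 274*r
b(-250, -92)/45484 = (113 - 274*(-250))/45484 = (113 + 68500)*(1/45484) = 68613*(1/45484) = 68613/45484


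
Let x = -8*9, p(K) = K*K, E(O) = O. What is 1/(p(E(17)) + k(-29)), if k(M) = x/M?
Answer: 29/8453 ≈ 0.0034307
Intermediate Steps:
p(K) = K²
x = -72
k(M) = -72/M
1/(p(E(17)) + k(-29)) = 1/(17² - 72/(-29)) = 1/(289 - 72*(-1/29)) = 1/(289 + 72/29) = 1/(8453/29) = 29/8453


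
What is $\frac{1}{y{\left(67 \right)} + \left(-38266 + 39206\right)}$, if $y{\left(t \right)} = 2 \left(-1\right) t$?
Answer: $\frac{1}{806} \approx 0.0012407$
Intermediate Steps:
$y{\left(t \right)} = - 2 t$
$\frac{1}{y{\left(67 \right)} + \left(-38266 + 39206\right)} = \frac{1}{\left(-2\right) 67 + \left(-38266 + 39206\right)} = \frac{1}{-134 + 940} = \frac{1}{806}$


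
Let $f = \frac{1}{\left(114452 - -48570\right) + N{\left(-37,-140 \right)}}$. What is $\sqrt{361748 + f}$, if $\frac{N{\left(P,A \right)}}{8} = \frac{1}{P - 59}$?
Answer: $\frac{2 \sqrt{346099226943377642}}{1956263} \approx 601.46$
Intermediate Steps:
$N{\left(P,A \right)} = \frac{8}{-59 + P}$ ($N{\left(P,A \right)} = \frac{8}{P - 59} = \frac{8}{-59 + P}$)
$f = \frac{12}{1956263}$ ($f = \frac{1}{\left(114452 - -48570\right) + \frac{8}{-59 - 37}} = \frac{1}{\left(114452 + 48570\right) + \frac{8}{-96}} = \frac{1}{163022 + 8 \left(- \frac{1}{96}\right)} = \frac{1}{163022 - \frac{1}{12}} = \frac{1}{\frac{1956263}{12}} = \frac{12}{1956263} \approx 6.1341 \cdot 10^{-6}$)
$\sqrt{361748 + f} = \sqrt{361748 + \frac{12}{1956263}} = \sqrt{\frac{707674227736}{1956263}} = \frac{2 \sqrt{346099226943377642}}{1956263}$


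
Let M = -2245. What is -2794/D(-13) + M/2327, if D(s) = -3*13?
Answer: 493391/6981 ≈ 70.676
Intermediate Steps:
D(s) = -39
-2794/D(-13) + M/2327 = -2794/(-39) - 2245/2327 = -2794*(-1/39) - 2245*1/2327 = 2794/39 - 2245/2327 = 493391/6981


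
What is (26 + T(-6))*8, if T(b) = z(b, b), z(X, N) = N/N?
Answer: 216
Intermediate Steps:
z(X, N) = 1
T(b) = 1
(26 + T(-6))*8 = (26 + 1)*8 = 27*8 = 216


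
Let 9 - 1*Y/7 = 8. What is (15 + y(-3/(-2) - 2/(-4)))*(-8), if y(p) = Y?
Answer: -176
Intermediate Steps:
Y = 7 (Y = 63 - 7*8 = 63 - 56 = 7)
y(p) = 7
(15 + y(-3/(-2) - 2/(-4)))*(-8) = (15 + 7)*(-8) = 22*(-8) = -176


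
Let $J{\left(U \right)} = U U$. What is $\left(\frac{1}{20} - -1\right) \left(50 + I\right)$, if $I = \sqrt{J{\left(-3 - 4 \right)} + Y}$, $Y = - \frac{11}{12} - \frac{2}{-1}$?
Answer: $\frac{105}{2} + \frac{7 \sqrt{1803}}{40} \approx 59.931$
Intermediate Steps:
$J{\left(U \right)} = U^{2}$
$Y = \frac{13}{12}$ ($Y = \left(-11\right) \frac{1}{12} - -2 = - \frac{11}{12} + 2 = \frac{13}{12} \approx 1.0833$)
$I = \frac{\sqrt{1803}}{6}$ ($I = \sqrt{\left(-3 - 4\right)^{2} + \frac{13}{12}} = \sqrt{\left(-7\right)^{2} + \frac{13}{12}} = \sqrt{49 + \frac{13}{12}} = \sqrt{\frac{601}{12}} = \frac{\sqrt{1803}}{6} \approx 7.077$)
$\left(\frac{1}{20} - -1\right) \left(50 + I\right) = \left(\frac{1}{20} - -1\right) \left(50 + \frac{\sqrt{1803}}{6}\right) = \left(\frac{1}{20} + 1\right) \left(50 + \frac{\sqrt{1803}}{6}\right) = \frac{21 \left(50 + \frac{\sqrt{1803}}{6}\right)}{20} = \frac{105}{2} + \frac{7 \sqrt{1803}}{40}$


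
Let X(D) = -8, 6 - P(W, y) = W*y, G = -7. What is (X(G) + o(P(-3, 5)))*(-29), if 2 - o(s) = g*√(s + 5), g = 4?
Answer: 174 + 116*√26 ≈ 765.49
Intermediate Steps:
P(W, y) = 6 - W*y
o(s) = 2 - 4*√(5 + s) (o(s) = 2 - 4*√(s + 5) = 2 - 4*√(5 + s))
(X(G) + o(P(-3, 5)))*(-29) = (-8 + (2 - 4*√(5 + (6 - 1*(-3)*5))))*(-29) = (-8 + (2 - 4*√(5 + (6 + 15))))*(-29) = (-8 + (2 - 4*√(5 + 21)))*(-29) = (-8 + (2 - 4*√26))*(-29) = (-6 - 4*√26)*(-29) = 174 + 116*√26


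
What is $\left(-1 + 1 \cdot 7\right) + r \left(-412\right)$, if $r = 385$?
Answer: $-158614$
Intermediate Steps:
$\left(-1 + 1 \cdot 7\right) + r \left(-412\right) = \left(-1 + 1 \cdot 7\right) + 385 \left(-412\right) = \left(-1 + 7\right) - 158620 = 6 - 158620 = -158614$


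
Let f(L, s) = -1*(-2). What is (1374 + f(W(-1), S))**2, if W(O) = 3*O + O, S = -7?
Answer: 1893376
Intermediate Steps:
W(O) = 4*O
f(L, s) = 2
(1374 + f(W(-1), S))**2 = (1374 + 2)**2 = 1376**2 = 1893376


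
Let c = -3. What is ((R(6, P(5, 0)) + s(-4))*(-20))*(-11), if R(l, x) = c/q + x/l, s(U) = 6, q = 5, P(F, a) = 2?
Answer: 3784/3 ≈ 1261.3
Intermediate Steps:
R(l, x) = -⅗ + x/l (R(l, x) = -3/5 + x/l = -3*⅕ + x/l = -⅗ + x/l)
((R(6, P(5, 0)) + s(-4))*(-20))*(-11) = (((-⅗ + 2/6) + 6)*(-20))*(-11) = (((-⅗ + 2*(⅙)) + 6)*(-20))*(-11) = (((-⅗ + ⅓) + 6)*(-20))*(-11) = ((-4/15 + 6)*(-20))*(-11) = ((86/15)*(-20))*(-11) = -344/3*(-11) = 3784/3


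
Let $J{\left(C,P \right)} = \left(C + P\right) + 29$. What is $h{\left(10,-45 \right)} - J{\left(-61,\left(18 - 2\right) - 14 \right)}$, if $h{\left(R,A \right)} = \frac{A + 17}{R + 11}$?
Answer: $\frac{86}{3} \approx 28.667$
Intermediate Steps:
$J{\left(C,P \right)} = 29 + C + P$
$h{\left(R,A \right)} = \frac{17 + A}{11 + R}$
$h{\left(10,-45 \right)} - J{\left(-61,\left(18 - 2\right) - 14 \right)} = \frac{17 - 45}{11 + 10} - \left(29 - 61 + \left(\left(18 - 2\right) - 14\right)\right) = \frac{1}{21} \left(-28\right) - \left(29 - 61 + \left(16 - 14\right)\right) = \frac{1}{21} \left(-28\right) - \left(29 - 61 + 2\right) = - \frac{4}{3} - -30 = - \frac{4}{3} + 30 = \frac{86}{3}$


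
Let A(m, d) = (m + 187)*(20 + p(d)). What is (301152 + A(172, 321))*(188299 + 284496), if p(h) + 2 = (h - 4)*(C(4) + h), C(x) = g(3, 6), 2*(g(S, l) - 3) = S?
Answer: 35318250311895/2 ≈ 1.7659e+13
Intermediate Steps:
g(S, l) = 3 + S/2
C(x) = 9/2 (C(x) = 3 + (½)*3 = 3 + 3/2 = 9/2)
p(h) = -2 + (-4 + h)*(9/2 + h) (p(h) = -2 + (h - 4)*(9/2 + h) = -2 + (-4 + h)*(9/2 + h))
A(m, d) = (187 + m)*(d² + d/2) (A(m, d) = (m + 187)*(20 + (-20 + d² + d/2)) = (187 + m)*(d² + d/2))
(301152 + A(172, 321))*(188299 + 284496) = (301152 + (½)*321*(187 + 172 + 374*321 + 2*321*172))*(188299 + 284496) = (301152 + (½)*321*(187 + 172 + 120054 + 110424))*472795 = (301152 + (½)*321*230837)*472795 = (301152 + 74098677/2)*472795 = (74700981/2)*472795 = 35318250311895/2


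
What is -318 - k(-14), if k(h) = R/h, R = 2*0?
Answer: -318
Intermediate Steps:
R = 0
k(h) = 0 (k(h) = 0/h = 0)
-318 - k(-14) = -318 - 1*0 = -318 + 0 = -318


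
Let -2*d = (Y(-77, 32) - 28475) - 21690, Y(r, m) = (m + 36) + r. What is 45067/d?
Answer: 45067/25087 ≈ 1.7964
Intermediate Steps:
Y(r, m) = 36 + m + r (Y(r, m) = (36 + m) + r = 36 + m + r)
d = 25087 (d = -(((36 + 32 - 77) - 28475) - 21690)/2 = -((-9 - 28475) - 21690)/2 = -(-28484 - 21690)/2 = -½*(-50174) = 25087)
45067/d = 45067/25087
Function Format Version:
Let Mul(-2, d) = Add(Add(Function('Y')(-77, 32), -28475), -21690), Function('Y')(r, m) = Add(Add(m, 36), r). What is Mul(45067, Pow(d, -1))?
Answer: Rational(45067, 25087) ≈ 1.7964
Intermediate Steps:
Function('Y')(r, m) = Add(36, m, r) (Function('Y')(r, m) = Add(Add(36, m), r) = Add(36, m, r))
d = 25087 (d = Mul(Rational(-1, 2), Add(Add(Add(36, 32, -77), -28475), -21690)) = Mul(Rational(-1, 2), Add(Add(-9, -28475), -21690)) = Mul(Rational(-1, 2), Add(-28484, -21690)) = Mul(Rational(-1, 2), -50174) = 25087)
Mul(45067, Pow(d, -1)) = Mul(45067, Pow(25087, -1)) = Mul(45067, Rational(1, 25087)) = Rational(45067, 25087)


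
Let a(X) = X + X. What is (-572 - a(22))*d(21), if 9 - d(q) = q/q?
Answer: -4928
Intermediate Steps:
a(X) = 2*X
d(q) = 8 (d(q) = 9 - q/q = 9 - 1*1 = 9 - 1 = 8)
(-572 - a(22))*d(21) = (-572 - 2*22)*8 = (-572 - 1*44)*8 = (-572 - 44)*8 = -616*8 = -4928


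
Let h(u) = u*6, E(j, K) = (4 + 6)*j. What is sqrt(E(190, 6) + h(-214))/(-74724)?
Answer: -sqrt(154)/37362 ≈ -0.00033215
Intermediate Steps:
E(j, K) = 10*j
h(u) = 6*u
sqrt(E(190, 6) + h(-214))/(-74724) = sqrt(10*190 + 6*(-214))/(-74724) = sqrt(1900 - 1284)*(-1/74724) = sqrt(616)*(-1/74724) = (2*sqrt(154))*(-1/74724) = -sqrt(154)/37362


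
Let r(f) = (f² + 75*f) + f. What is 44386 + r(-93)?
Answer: 45967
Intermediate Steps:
r(f) = f² + 76*f
44386 + r(-93) = 44386 - 93*(76 - 93) = 44386 - 93*(-17) = 44386 + 1581 = 45967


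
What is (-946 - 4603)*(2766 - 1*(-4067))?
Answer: -37916317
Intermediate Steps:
(-946 - 4603)*(2766 - 1*(-4067)) = -5549*(2766 + 4067) = -5549*6833 = -37916317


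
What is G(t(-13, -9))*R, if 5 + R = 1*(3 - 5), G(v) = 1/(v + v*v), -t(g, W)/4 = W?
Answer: -7/1332 ≈ -0.0052553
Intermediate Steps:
t(g, W) = -4*W
G(v) = 1/(v + v²)
R = -7 (R = -5 + 1*(3 - 5) = -5 + 1*(-2) = -5 - 2 = -7)
G(t(-13, -9))*R = (1/(((-4*(-9)))*(1 - 4*(-9))))*(-7) = (1/(36*(1 + 36)))*(-7) = ((1/36)/37)*(-7) = ((1/36)*(1/37))*(-7) = (1/1332)*(-7) = -7/1332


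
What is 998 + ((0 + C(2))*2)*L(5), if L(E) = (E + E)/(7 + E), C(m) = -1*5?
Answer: 2969/3 ≈ 989.67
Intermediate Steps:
C(m) = -5
L(E) = 2*E/(7 + E) (L(E) = (2*E)/(7 + E) = 2*E/(7 + E))
998 + ((0 + C(2))*2)*L(5) = 998 + ((0 - 5)*2)*(2*5/(7 + 5)) = 998 + (-5*2)*(2*5/12) = 998 - 20*5/12 = 998 - 10*5/6 = 998 - 25/3 = 2969/3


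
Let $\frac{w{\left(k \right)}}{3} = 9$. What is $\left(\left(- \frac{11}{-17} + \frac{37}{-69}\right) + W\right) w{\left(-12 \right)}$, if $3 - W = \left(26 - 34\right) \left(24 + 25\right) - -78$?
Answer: $\frac{3347739}{391} \approx 8562.0$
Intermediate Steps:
$w{\left(k \right)} = 27$ ($w{\left(k \right)} = 3 \cdot 9 = 27$)
$W = 317$ ($W = 3 - \left(\left(26 - 34\right) \left(24 + 25\right) - -78\right) = 3 - \left(\left(-8\right) 49 + 78\right) = 3 - \left(-392 + 78\right) = 3 - -314 = 3 + 314 = 317$)
$\left(\left(- \frac{11}{-17} + \frac{37}{-69}\right) + W\right) w{\left(-12 \right)} = \left(\left(- \frac{11}{-17} + \frac{37}{-69}\right) + 317\right) 27 = \left(\left(\left(-11\right) \left(- \frac{1}{17}\right) + 37 \left(- \frac{1}{69}\right)\right) + 317\right) 27 = \left(\left(\frac{11}{17} - \frac{37}{69}\right) + 317\right) 27 = \left(\frac{130}{1173} + 317\right) 27 = \frac{371971}{1173} \cdot 27 = \frac{3347739}{391}$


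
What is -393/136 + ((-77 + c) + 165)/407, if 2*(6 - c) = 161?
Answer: -158115/55352 ≈ -2.8565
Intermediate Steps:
c = -149/2 (c = 6 - ½*161 = 6 - 161/2 = -149/2 ≈ -74.500)
-393/136 + ((-77 + c) + 165)/407 = -393/136 + ((-77 - 149/2) + 165)/407 = -393*1/136 + (-303/2 + 165)*(1/407) = -393/136 + (27/2)*(1/407) = -393/136 + 27/814 = -158115/55352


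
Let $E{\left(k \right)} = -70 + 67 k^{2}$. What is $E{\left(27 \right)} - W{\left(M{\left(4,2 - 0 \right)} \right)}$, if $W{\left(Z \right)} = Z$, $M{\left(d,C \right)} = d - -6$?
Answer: $48763$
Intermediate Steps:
$M{\left(d,C \right)} = 6 + d$ ($M{\left(d,C \right)} = d + 6 = 6 + d$)
$E{\left(27 \right)} - W{\left(M{\left(4,2 - 0 \right)} \right)} = \left(-70 + 67 \cdot 27^{2}\right) - \left(6 + 4\right) = \left(-70 + 67 \cdot 729\right) - 10 = \left(-70 + 48843\right) - 10 = 48773 - 10 = 48763$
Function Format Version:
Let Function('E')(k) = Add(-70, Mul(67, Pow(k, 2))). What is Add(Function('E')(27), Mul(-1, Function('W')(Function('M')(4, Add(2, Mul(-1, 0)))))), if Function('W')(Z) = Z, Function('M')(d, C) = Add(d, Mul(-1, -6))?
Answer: 48763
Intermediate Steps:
Function('M')(d, C) = Add(6, d) (Function('M')(d, C) = Add(d, 6) = Add(6, d))
Add(Function('E')(27), Mul(-1, Function('W')(Function('M')(4, Add(2, Mul(-1, 0)))))) = Add(Add(-70, Mul(67, Pow(27, 2))), Mul(-1, Add(6, 4))) = Add(Add(-70, Mul(67, 729)), Mul(-1, 10)) = Add(Add(-70, 48843), -10) = Add(48773, -10) = 48763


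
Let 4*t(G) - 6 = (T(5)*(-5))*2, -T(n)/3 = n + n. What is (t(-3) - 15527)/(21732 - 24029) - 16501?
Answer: -75774693/4594 ≈ -16494.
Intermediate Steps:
T(n) = -6*n (T(n) = -3*(n + n) = -6*n)
t(G) = 153/2 (t(G) = 3/2 + ((-6*5*(-5))*2)/4 = 3/2 + (-30*(-5)*2)/4 = 3/2 + (150*2)/4 = 3/2 + (1/4)*300 = 3/2 + 75 = 153/2)
(t(-3) - 15527)/(21732 - 24029) - 16501 = (153/2 - 15527)/(21732 - 24029) - 16501 = -30901/2/(-2297) - 16501 = -30901/2*(-1/2297) - 16501 = 30901/4594 - 16501 = -75774693/4594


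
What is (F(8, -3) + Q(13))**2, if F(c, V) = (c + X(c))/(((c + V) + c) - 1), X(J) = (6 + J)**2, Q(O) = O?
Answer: 900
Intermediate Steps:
F(c, V) = (c + (6 + c)**2)/(-1 + V + 2*c) (F(c, V) = (c + (6 + c)**2)/(((c + V) + c) - 1) = (c + (6 + c)**2)/(((V + c) + c) - 1) = (c + (6 + c)**2)/((V + 2*c) - 1) = (c + (6 + c)**2)/(-1 + V + 2*c))
(F(8, -3) + Q(13))**2 = ((8 + (6 + 8)**2)/(-1 - 3 + 2*8) + 13)**2 = ((8 + 14**2)/(-1 - 3 + 16) + 13)**2 = ((8 + 196)/12 + 13)**2 = ((1/12)*204 + 13)**2 = (17 + 13)**2 = 30**2 = 900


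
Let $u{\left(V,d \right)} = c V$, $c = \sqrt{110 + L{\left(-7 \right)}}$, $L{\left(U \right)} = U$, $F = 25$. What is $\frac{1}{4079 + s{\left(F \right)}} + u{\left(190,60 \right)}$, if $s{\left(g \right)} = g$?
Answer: $\frac{1}{4104} + 190 \sqrt{103} \approx 1928.3$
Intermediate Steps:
$c = \sqrt{103}$ ($c = \sqrt{110 - 7} = \sqrt{103} \approx 10.149$)
$u{\left(V,d \right)} = V \sqrt{103}$ ($u{\left(V,d \right)} = \sqrt{103} V = V \sqrt{103}$)
$\frac{1}{4079 + s{\left(F \right)}} + u{\left(190,60 \right)} = \frac{1}{4079 + 25} + 190 \sqrt{103} = \frac{1}{4104} + 190 \sqrt{103}$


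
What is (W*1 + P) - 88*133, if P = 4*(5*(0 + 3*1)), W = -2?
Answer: -11646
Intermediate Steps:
P = 60 (P = 4*(5*(0 + 3)) = 4*(5*3) = 4*15 = 60)
(W*1 + P) - 88*133 = (-2*1 + 60) - 88*133 = (-2 + 60) - 11704 = 58 - 11704 = -11646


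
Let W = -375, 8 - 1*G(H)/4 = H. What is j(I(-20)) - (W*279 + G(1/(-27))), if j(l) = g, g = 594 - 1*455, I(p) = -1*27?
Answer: 2827760/27 ≈ 1.0473e+5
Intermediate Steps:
G(H) = 32 - 4*H
I(p) = -27
g = 139 (g = 594 - 455 = 139)
j(l) = 139
j(I(-20)) - (W*279 + G(1/(-27))) = 139 - (-375*279 + (32 - 4/(-27))) = 139 - (-104625 + (32 - 4*(-1/27))) = 139 - (-104625 + (32 + 4/27)) = 139 - (-104625 + 868/27) = 139 - 1*(-2824007/27) = 139 + 2824007/27 = 2827760/27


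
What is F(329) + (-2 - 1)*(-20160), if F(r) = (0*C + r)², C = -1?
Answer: 168721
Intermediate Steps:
F(r) = r² (F(r) = (0*(-1) + r)² = (0 + r)² = r²)
F(329) + (-2 - 1)*(-20160) = 329² + (-2 - 1)*(-20160) = 108241 - 3*(-20160) = 108241 + 60480 = 168721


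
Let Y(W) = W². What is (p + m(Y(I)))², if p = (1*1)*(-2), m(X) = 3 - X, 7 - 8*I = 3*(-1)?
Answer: 81/256 ≈ 0.31641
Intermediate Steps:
I = 5/4 (I = 7/8 - 3*(-1)/8 = 7/8 - ⅛*(-3) = 7/8 + 3/8 = 5/4 ≈ 1.2500)
p = -2 (p = 1*(-2) = -2)
(p + m(Y(I)))² = (-2 + (3 - (5/4)²))² = (-2 + (3 - 1*25/16))² = (-2 + (3 - 25/16))² = (-2 + 23/16)² = (-9/16)² = 81/256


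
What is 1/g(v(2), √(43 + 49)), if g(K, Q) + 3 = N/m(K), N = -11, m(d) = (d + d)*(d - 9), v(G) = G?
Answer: -28/73 ≈ -0.38356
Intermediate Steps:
m(d) = 2*d*(-9 + d) (m(d) = (2*d)*(-9 + d) = 2*d*(-9 + d))
g(K, Q) = -3 - 11/(2*K*(-9 + K)) (g(K, Q) = -3 - 11*1/(2*K*(-9 + K)) = -3 - 11/(2*K*(-9 + K)))
1/g(v(2), √(43 + 49)) = 1/((½)*(-11 - 6*2*(-9 + 2))/(2*(-9 + 2))) = 1/((½)*(½)*(-11 - 6*2*(-7))/(-7)) = 1/((½)*(½)*(-⅐)*(-11 + 84)) = 1/((½)*(½)*(-⅐)*73) = 1/(-73/28) = -28/73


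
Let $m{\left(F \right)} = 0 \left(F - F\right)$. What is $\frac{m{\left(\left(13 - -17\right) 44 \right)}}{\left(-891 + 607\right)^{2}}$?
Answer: $0$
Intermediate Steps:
$m{\left(F \right)} = 0$ ($m{\left(F \right)} = 0 \cdot 0 = 0$)
$\frac{m{\left(\left(13 - -17\right) 44 \right)}}{\left(-891 + 607\right)^{2}} = \frac{0}{\left(-891 + 607\right)^{2}} = \frac{0}{\left(-284\right)^{2}} = \frac{0}{80656} = 0 \cdot \frac{1}{80656} = 0$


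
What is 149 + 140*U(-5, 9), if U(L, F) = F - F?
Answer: 149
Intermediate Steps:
U(L, F) = 0
149 + 140*U(-5, 9) = 149 + 140*0 = 149 + 0 = 149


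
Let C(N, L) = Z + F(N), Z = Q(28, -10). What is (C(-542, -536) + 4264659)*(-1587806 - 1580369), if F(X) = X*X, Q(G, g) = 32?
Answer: -14441983169625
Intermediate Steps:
F(X) = X²
Z = 32
C(N, L) = 32 + N²
(C(-542, -536) + 4264659)*(-1587806 - 1580369) = ((32 + (-542)²) + 4264659)*(-1587806 - 1580369) = ((32 + 293764) + 4264659)*(-3168175) = (293796 + 4264659)*(-3168175) = 4558455*(-3168175) = -14441983169625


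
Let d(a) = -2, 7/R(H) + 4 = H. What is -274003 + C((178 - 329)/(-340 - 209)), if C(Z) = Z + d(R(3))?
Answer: -150428594/549 ≈ -2.7400e+5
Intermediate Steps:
R(H) = 7/(-4 + H)
C(Z) = -2 + Z (C(Z) = Z - 2 = -2 + Z)
-274003 + C((178 - 329)/(-340 - 209)) = -274003 + (-2 + (178 - 329)/(-340 - 209)) = -274003 + (-2 - 151/(-549)) = -274003 + (-2 - 151*(-1/549)) = -274003 + (-2 + 151/549) = -274003 - 947/549 = -150428594/549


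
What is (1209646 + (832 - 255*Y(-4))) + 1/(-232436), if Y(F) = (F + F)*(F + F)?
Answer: 277565308887/232436 ≈ 1.1942e+6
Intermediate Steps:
Y(F) = 4*F² (Y(F) = (2*F)*(2*F) = 4*F²)
(1209646 + (832 - 255*Y(-4))) + 1/(-232436) = (1209646 + (832 - 1020*(-4)²)) + 1/(-232436) = (1209646 + (832 - 1020*16)) - 1/232436 = (1209646 + (832 - 255*64)) - 1/232436 = (1209646 + (832 - 16320)) - 1/232436 = (1209646 - 15488) - 1/232436 = 1194158 - 1/232436 = 277565308887/232436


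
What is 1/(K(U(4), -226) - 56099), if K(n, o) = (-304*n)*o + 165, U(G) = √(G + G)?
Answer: 27967/17316652286 + 34352*√2/8658326143 ≈ 7.2259e-6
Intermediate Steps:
U(G) = √2*√G (U(G) = √(2*G) = √2*√G)
K(n, o) = 165 - 304*n*o (K(n, o) = -304*n*o + 165 = 165 - 304*n*o)
1/(K(U(4), -226) - 56099) = 1/((165 - 304*√2*√4*(-226)) - 56099) = 1/((165 - 304*√2*2*(-226)) - 56099) = 1/((165 - 304*2*√2*(-226)) - 56099) = 1/((165 + 137408*√2) - 56099) = 1/(-55934 + 137408*√2)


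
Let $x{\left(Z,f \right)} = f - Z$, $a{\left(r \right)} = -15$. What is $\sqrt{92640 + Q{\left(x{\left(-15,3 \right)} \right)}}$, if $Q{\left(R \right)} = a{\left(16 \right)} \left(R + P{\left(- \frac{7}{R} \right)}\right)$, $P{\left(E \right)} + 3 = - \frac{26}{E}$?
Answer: $\frac{\sqrt{4479195}}{7} \approx 302.34$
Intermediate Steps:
$P{\left(E \right)} = -3 - \frac{26}{E}$
$Q{\left(R \right)} = 45 - \frac{495 R}{7}$ ($Q{\left(R \right)} = - 15 \left(R - \left(3 + \frac{26}{\left(-7\right) \frac{1}{R}}\right)\right) = - 15 \left(R - \left(3 + 26 \left(- \frac{R}{7}\right)\right)\right) = - 15 \left(R + \left(-3 + \frac{26 R}{7}\right)\right) = - 15 \left(-3 + \frac{33 R}{7}\right) = 45 - \frac{495 R}{7}$)
$\sqrt{92640 + Q{\left(x{\left(-15,3 \right)} \right)}} = \sqrt{92640 + \left(45 - \frac{495 \left(3 - -15\right)}{7}\right)} = \sqrt{92640 + \left(45 - \frac{495 \left(3 + 15\right)}{7}\right)} = \sqrt{92640 + \left(45 - \frac{8910}{7}\right)} = \sqrt{92640 - \frac{8595}{7}} = \sqrt{\frac{639885}{7}} = \frac{\sqrt{4479195}}{7}$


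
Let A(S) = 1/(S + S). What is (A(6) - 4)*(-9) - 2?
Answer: 133/4 ≈ 33.250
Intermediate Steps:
A(S) = 1/(2*S)
(A(6) - 4)*(-9) - 2 = ((1/2)/6 - 4)*(-9) - 2 = ((1/2)*(1/6) - 4)*(-9) - 2 = (1/12 - 4)*(-9) - 2 = -47/12*(-9) - 2 = 141/4 - 2 = 133/4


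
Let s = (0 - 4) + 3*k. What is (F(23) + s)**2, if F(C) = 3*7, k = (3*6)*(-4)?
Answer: 39601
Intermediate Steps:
k = -72 (k = 18*(-4) = -72)
F(C) = 21
s = -220 (s = (0 - 4) + 3*(-72) = -4 - 216 = -220)
(F(23) + s)**2 = (21 - 220)**2 = (-199)**2 = 39601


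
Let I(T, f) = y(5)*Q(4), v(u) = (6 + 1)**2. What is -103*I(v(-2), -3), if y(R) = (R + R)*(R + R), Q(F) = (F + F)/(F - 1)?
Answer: -82400/3 ≈ -27467.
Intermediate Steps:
Q(F) = 2*F/(-1 + F) (Q(F) = (2*F)/(-1 + F) = 2*F/(-1 + F))
v(u) = 49 (v(u) = 7**2 = 49)
y(R) = 4*R**2 (y(R) = (2*R)*(2*R) = 4*R**2)
I(T, f) = 800/3 (I(T, f) = (4*5**2)*(2*4/(-1 + 4)) = (4*25)*(2*4/3) = 100*(2*4*(1/3)) = 100*(8/3) = 800/3)
-103*I(v(-2), -3) = -103*800/3 = -82400/3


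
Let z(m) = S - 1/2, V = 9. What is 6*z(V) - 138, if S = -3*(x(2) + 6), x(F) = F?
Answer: -285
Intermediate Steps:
S = -24 (S = -3*(2 + 6) = -3*8 = -24)
z(m) = -49/2 (z(m) = -24 - 1/2 = -49/2)
6*z(V) - 138 = 6*(-49/2) - 138 = -147 - 138 = -285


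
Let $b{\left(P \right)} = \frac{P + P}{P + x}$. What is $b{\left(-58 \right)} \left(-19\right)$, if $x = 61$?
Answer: $\frac{2204}{3} \approx 734.67$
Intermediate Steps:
$b{\left(P \right)} = \frac{2 P}{61 + P}$ ($b{\left(P \right)} = \frac{P + P}{P + 61} = \frac{2 P}{61 + P}$)
$b{\left(-58 \right)} \left(-19\right) = 2 \left(-58\right) \frac{1}{61 - 58} \left(-19\right) = 2 \left(-58\right) \frac{1}{3} \left(-19\right) = \left(- \frac{116}{3}\right) \left(-19\right) = \frac{2204}{3}$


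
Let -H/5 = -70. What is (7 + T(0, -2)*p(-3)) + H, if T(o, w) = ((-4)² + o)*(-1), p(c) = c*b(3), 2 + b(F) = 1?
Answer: 309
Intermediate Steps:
H = 350 (H = -5*(-70) = 350)
b(F) = -1 (b(F) = -2 + 1 = -1)
p(c) = -c (p(c) = c*(-1) = -c)
T(o, w) = -16 - o (T(o, w) = (16 + o)*(-1) = -16 - o)
(7 + T(0, -2)*p(-3)) + H = (7 + (-16 - 1*0)*(-1*(-3))) + 350 = (7 + (-16 + 0)*3) + 350 = (7 - 16*3) + 350 = (7 - 48) + 350 = -41 + 350 = 309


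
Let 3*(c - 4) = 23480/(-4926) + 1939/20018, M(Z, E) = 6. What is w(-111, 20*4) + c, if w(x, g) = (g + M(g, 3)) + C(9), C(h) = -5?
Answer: 12342369607/147913002 ≈ 83.443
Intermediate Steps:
c = 361416445/147913002 (c = 4 + (23480/(-4926) + 1939/20018)/3 = 4 + (23480*(-1/4926) + 1939*(1/20018))/3 = 4 + (-11740/2463 + 1939/20018)/3 = 4 + (⅓)*(-230235563/49304334) = 4 - 230235563/147913002 = 361416445/147913002 ≈ 2.4434)
w(x, g) = 1 + g (w(x, g) = (g + 6) - 5 = (6 + g) - 5 = 1 + g)
w(-111, 20*4) + c = (1 + 20*4) + 361416445/147913002 = (1 + 80) + 361416445/147913002 = 81 + 361416445/147913002 = 12342369607/147913002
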